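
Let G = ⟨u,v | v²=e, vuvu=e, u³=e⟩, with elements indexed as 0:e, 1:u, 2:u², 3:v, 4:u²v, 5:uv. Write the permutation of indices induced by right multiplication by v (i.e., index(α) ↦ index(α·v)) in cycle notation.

(0 3)(1 5)(2 4)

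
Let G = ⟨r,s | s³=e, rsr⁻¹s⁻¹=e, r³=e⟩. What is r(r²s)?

Compute r · (r²s) by multiplying left to right and reducing via the relations at each step:
  r · r² = e
  e · s = s

Answer: s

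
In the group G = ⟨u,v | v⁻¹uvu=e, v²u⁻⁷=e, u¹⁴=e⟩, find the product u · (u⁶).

Compute u · (u⁶) by multiplying left to right and reducing via the relations at each step:
  u · u⁶ = u⁷

Answer: u⁷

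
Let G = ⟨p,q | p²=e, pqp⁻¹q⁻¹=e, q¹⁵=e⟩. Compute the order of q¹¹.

Compute successive powers until reaching e:
  (q¹¹)¹ = q¹¹, (q¹¹)² = q⁷, (q¹¹)³ = q³, (q¹¹)⁴ = q¹⁴, (q¹¹)⁵ = q¹⁰, (q¹¹)⁶ = q⁶, (q¹¹)⁷ = q², (q¹¹)⁸ = q¹³, (q¹¹)⁹ = q⁹, (q¹¹)¹⁰ = q⁵, (q¹¹)¹¹ = q, (q¹¹)¹² = q¹², (q¹¹)¹³ = q⁸, (q¹¹)¹⁴ = q⁴, (q¹¹)¹⁵ = e.
The smallest positive k with (q¹¹)ᵏ = e is 15.

Answer: 15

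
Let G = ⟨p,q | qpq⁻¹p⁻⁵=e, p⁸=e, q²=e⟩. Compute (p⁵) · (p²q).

Compute (p⁵) · (p²q) by multiplying left to right and reducing via the relations at each step:
  (p⁵) · p² = p⁷
  (p⁷) · q = p⁷q

Answer: p⁷q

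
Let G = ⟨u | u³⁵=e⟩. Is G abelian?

G has a single generator, so G is cyclic and hence abelian.

Answer: Yes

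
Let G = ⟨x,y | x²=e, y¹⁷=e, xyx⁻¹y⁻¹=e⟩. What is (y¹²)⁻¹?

The order of (y¹²) is 17 (smallest k with (y¹²)ᵏ = e), so (y¹²)⁻¹ = (y¹²)¹⁶ = y⁵.
Check: (y¹²) · (y⁵) → (y¹²) · y⁵ = e, giving e as required.

Answer: y⁵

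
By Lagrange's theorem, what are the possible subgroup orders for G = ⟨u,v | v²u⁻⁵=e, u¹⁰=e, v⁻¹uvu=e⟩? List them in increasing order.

|G| = 20 = 2² · 5. By Lagrange's theorem the order of any subgroup divides 20; the divisors of 20 are 1, 2, 4, 5, 10, 20.

Answer: 1, 2, 4, 5, 10, 20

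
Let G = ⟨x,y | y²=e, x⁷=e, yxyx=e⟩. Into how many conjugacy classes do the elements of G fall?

The conjugacy classes (representative and size) are:
  [e] (size 1), [x⁶] (size 2), [x⁵] (size 2), [x⁴] (size 2), [xy] (size 7).
Class equation: 1 + 2 + 2 + 2 + 7 = 14 = |G|. So G has 5 conjugacy classes.

Answer: 5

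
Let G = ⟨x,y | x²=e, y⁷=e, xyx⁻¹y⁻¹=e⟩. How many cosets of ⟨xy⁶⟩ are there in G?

First find ord(xy⁶) by computing successive powers:
  (xy⁶)¹ = xy⁶, (xy⁶)² = y⁵, (xy⁶)³ = xy⁴, (xy⁶)⁴ = y³, (xy⁶)⁵ = xy², (xy⁶)⁶ = y, (xy⁶)⁷ = x, (xy⁶)⁸ = y⁶, (xy⁶)⁹ = xy⁵, (xy⁶)¹⁰ = y⁴, (xy⁶)¹¹ = xy³, (xy⁶)¹² = y², (xy⁶)¹³ = xy, (xy⁶)¹⁴ = e.
So |⟨xy⁶⟩| = ord(xy⁶) = 14. With |G| = 14, by Lagrange [G : ⟨xy⁶⟩] = 14/14 = 1.

Answer: 1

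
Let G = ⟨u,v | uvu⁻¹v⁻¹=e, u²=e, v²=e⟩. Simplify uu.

Compute u · u by multiplying left to right and reducing via the relations at each step:
  u · u = e

Answer: e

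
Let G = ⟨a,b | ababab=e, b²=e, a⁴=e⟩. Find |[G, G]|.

G' = [G, G] is generated by all commutators. The generator-pair commutators are: [a, b] = a²ba.
The subgroup they normally generate is {e, a², ab, ba³, a²ba, a³b, a²ba³, ba, aba², ba²b, a²ba²b, a³ba²}, of order 12.
Check: |G/G'| = 24/12 = 2 is the order of the abelianisation.

Answer: 12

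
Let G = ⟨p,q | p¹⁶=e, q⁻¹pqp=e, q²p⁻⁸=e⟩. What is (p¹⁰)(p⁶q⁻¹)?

Compute (p¹⁰) · (p⁶q⁻¹) by multiplying left to right and reducing via the relations at each step:
  (p¹⁰) · p⁶ = e
  e · q⁻¹ = q⁻¹

Answer: q⁻¹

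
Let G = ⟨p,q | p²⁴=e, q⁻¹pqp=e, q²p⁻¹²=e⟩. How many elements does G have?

Enumerate words in the generators, reducing via the relations: the distinct elements are
  {e, p, q, pq, p², p³, p⁴, p⁵, p⁶, p⁷, p⁸, p⁹, p²q, p²², p²³, p²¹, p²⁰, p³q, p¹², p¹³, p¹¹, p¹⁰, p¹⁴, p¹⁵, p¹⁶, p¹⁷, p¹⁸, p¹⁹, p⁴q, p⁵q, p⁶q, p⁷q, p⁸q, p⁹q, q⁻¹, pq⁻¹, p¹¹q, p¹⁰q, p²q⁻¹, p³q⁻¹, p⁴q⁻¹, p⁵q⁻¹, p⁶q⁻¹, p⁷q⁻¹, p⁸q⁻¹, p⁹q⁻¹, p¹¹q⁻¹, p¹⁰q⁻¹}.
No further products give new elements, so |G| = 48.

Answer: 48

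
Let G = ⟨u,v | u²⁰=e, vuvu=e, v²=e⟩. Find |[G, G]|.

G' = [G, G] is generated by all commutators. The generator-pair commutators are: [u, v] = u².
The subgroup they normally generate is {e, u², u⁴, u⁶, u⁸, u¹⁰, u¹², u¹⁴, u¹⁶, u¹⁸}, of order 10.
Check: |G/G'| = 40/10 = 4 is the order of the abelianisation.

Answer: 10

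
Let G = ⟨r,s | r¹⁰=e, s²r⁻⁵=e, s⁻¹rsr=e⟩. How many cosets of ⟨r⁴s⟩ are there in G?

First find ord(r⁴s) by computing successive powers:
  (r⁴s)¹ = r⁴s, (r⁴s)² = r⁵, (r⁴s)³ = r⁴s⁻¹, (r⁴s)⁴ = e.
So |⟨r⁴s⟩| = ord(r⁴s) = 4. With |G| = 20, by Lagrange [G : ⟨r⁴s⟩] = 20/4 = 5.

Answer: 5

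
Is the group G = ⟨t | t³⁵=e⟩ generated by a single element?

|G| = 35. The element t has order 35 (its powers give 35 distinct elements), so ⟨t⟩ = G and G is cyclic.

Answer: Yes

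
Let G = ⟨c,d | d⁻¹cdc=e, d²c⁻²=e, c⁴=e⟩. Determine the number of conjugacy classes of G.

The conjugacy classes (representative and size) are:
  [e] (size 1), [c³] (size 2), [c²] (size 1), [d⁻¹] (size 2), [cd⁻¹] (size 2).
Class equation: 1 + 2 + 1 + 2 + 2 = 8 = |G|. So G has 5 conjugacy classes.

Answer: 5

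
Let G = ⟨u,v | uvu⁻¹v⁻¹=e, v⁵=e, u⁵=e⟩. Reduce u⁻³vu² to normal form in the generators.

Multiply left to right, reducing at each step:
  (u²) · v = u²v
  (u²v) · u² = u⁴v

Answer: u⁴v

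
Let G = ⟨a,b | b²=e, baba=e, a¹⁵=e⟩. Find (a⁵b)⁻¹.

The order of (a⁵b) is 2 (smallest k with (a⁵b)ᵏ = e), so (a⁵b)⁻¹ = (a⁵b)¹ = a⁵b.
Check: (a⁵b) · (a⁵b) → (a⁵b) · a⁵ = b;   b · b = e, giving e as required.

Answer: a⁵b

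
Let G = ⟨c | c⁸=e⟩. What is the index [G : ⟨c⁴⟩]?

First find ord(c⁴) by computing successive powers:
  (c⁴)¹ = c⁴, (c⁴)² = e.
So |⟨c⁴⟩| = ord(c⁴) = 2. With |G| = 8, by Lagrange [G : ⟨c⁴⟩] = 8/2 = 4.

Answer: 4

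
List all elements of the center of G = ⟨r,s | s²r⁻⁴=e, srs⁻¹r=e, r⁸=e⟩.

An element z ∈ Z(G) iff z commutes with every generator.
For example r⁴ is central: (r⁴)·r = r⁵ = r·(r⁴); (r⁴)·s = s⁻¹ = s·(r⁴).
Whereas r ∉ Z(G) since r·s = rs ≠ r³s⁻¹ = s·r.
Checking each of the 16 elements this way gives Z(G) = {e, r⁴}, of order 2.

Answer: {e, r⁴}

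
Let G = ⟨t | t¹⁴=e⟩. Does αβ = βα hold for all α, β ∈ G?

G has a single generator, so G is cyclic and hence abelian.

Answer: Yes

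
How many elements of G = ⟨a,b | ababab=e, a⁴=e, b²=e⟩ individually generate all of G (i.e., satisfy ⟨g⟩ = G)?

⟨g⟩ = G would require ord(g) = |G| = 24, but the maximum element order in G is 4 < 24. So G is not cyclic and no single element generates it: the count is 0.

Answer: 0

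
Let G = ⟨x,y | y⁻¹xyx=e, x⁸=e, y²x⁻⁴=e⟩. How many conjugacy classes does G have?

The conjugacy classes (representative and size) are:
  [e] (size 1), [x⁷] (size 2), [x⁶] (size 2), [x³] (size 2), [x⁴] (size 1), [x²y⁻¹] (size 4), [x³y⁻¹] (size 4).
Class equation: 1 + 2 + 2 + 2 + 1 + 4 + 4 = 16 = |G|. So G has 7 conjugacy classes.

Answer: 7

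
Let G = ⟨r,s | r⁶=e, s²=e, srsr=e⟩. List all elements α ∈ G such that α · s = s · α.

⟨s⟩ ⊆ C_G(s) since powers of s commute with s; so |C_G(s)| ≥ |⟨s⟩| = 2.
By orbit–stabilizer, |C_G(s)| = |G| / |conj. class of s| = 12 / 3 = 4.
The 4 elements commuting with s are {e, r³, s, r³s}.

Answer: {e, r³, s, r³s}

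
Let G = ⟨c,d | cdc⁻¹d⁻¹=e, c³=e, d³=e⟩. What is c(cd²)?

Compute c · (cd²) by multiplying left to right and reducing via the relations at each step:
  c · c = c²
  (c²) · d² = c²d²

Answer: c²d²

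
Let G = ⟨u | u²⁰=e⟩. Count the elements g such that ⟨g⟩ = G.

G is cyclic of order 20. An element generates G iff its order is 20, and a cyclic group of order 20 has exactly φ(20) = 8 such elements.

Answer: 8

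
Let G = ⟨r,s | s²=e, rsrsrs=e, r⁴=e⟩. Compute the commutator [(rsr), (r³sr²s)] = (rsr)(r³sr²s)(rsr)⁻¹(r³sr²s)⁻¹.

[(rsr), (r³sr²s)] = (rsr)·(r³sr²s)·(rsr)⁻¹·(r³sr²s)⁻¹.
  (rsr) · (r³sr²s) = r³s
  (r³s) · (r³sr³) = s
  s · (r³sr²s) = r²sr

Answer: r²sr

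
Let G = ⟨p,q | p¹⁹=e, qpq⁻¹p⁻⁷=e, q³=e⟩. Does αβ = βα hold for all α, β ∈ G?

p·q = pq but q·p = p⁷q, so p·q ≠ q·p and G is not abelian.

Answer: No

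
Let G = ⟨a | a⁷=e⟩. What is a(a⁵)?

Compute a · (a⁵) by multiplying left to right and reducing via the relations at each step:
  a · a⁵ = a⁶

Answer: a⁶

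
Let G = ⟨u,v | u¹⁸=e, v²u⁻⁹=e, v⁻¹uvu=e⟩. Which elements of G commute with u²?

⟨u²⟩ ⊆ C_G(u²) since powers of u² commute with u²; so |C_G(u²)| ≥ |⟨u²⟩| = 9.
By orbit–stabilizer, |C_G(u²)| = |G| / |conj. class of u²| = 36 / 2 = 18.
The 18 elements commuting with u² are {e, u, u², u³, u⁴, u⁵, u⁶, u⁷, u⁸, u⁹, u¹⁰, u¹¹, u¹², u¹³, u¹⁴, u¹⁵, u¹⁶, u¹⁷}.

Answer: {e, u, u², u³, u⁴, u⁵, u⁶, u⁷, u⁸, u⁹, u¹⁰, u¹¹, u¹², u¹³, u¹⁴, u¹⁵, u¹⁶, u¹⁷}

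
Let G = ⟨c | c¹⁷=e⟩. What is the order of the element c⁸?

Compute successive powers until reaching e:
  (c⁸)¹ = c⁸, (c⁸)² = c¹⁶, (c⁸)³ = c⁷, (c⁸)⁴ = c¹⁵, (c⁸)⁵ = c⁶, (c⁸)⁶ = c¹⁴, (c⁸)⁷ = c⁵, (c⁸)⁸ = c¹³, (c⁸)⁹ = c⁴, (c⁸)¹⁰ = c¹², (c⁸)¹¹ = c³, (c⁸)¹² = c¹¹, (c⁸)¹³ = c², (c⁸)¹⁴ = c¹⁰, (c⁸)¹⁵ = c, (c⁸)¹⁶ = c⁹, (c⁸)¹⁷ = e.
The smallest positive k with (c⁸)ᵏ = e is 17.

Answer: 17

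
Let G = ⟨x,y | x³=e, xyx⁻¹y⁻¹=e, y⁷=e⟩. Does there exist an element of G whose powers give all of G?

|G| = 21. The element xy has order 21 (its powers give 21 distinct elements), so ⟨xy⟩ = G and G is cyclic.

Answer: Yes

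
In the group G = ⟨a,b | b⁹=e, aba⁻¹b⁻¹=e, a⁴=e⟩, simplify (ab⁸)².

Compute successive powers of (ab⁸), reducing at each step:
  (ab⁸)²: (ab⁸) · a = a²b⁸;   (a²b⁸) · b⁸ = a²b⁷

Answer: a²b⁷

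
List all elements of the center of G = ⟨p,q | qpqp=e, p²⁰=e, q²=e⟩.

An element z ∈ Z(G) iff z commutes with every generator.
For example p¹⁰ is central: (p¹⁰)·p = p¹¹ = p·(p¹⁰); (p¹⁰)·q = p¹⁰q = q·(p¹⁰).
Whereas p ∉ Z(G) since p·q = pq ≠ p¹⁹q = q·p.
Checking each of the 40 elements this way gives Z(G) = {e, p¹⁰}, of order 2.

Answer: {e, p¹⁰}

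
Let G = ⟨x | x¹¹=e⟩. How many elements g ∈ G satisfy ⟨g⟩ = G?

G is cyclic of order 11. An element generates G iff its order is 11, and a cyclic group of order 11 has exactly φ(11) = 10 such elements.

Answer: 10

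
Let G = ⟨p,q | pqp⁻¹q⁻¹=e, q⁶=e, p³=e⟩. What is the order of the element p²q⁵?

Compute successive powers until reaching e:
  (p²q⁵)¹ = p²q⁵, (p²q⁵)² = pq⁴, (p²q⁵)³ = q³, (p²q⁵)⁴ = p²q², (p²q⁵)⁵ = pq, (p²q⁵)⁶ = e.
The smallest positive k with (p²q⁵)ᵏ = e is 6.

Answer: 6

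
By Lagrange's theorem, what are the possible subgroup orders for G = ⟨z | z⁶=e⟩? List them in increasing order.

|G| = 6 = 2 · 3. By Lagrange's theorem the order of any subgroup divides 6; the divisors of 6 are 1, 2, 3, 6.

Answer: 1, 2, 3, 6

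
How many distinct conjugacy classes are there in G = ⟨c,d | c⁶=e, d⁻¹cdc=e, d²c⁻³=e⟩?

The conjugacy classes (representative and size) are:
  [e] (size 1), [c] (size 2), [c²] (size 2), [c³] (size 1), [cd⁻¹] (size 3), [c²d⁻¹] (size 3).
Class equation: 1 + 2 + 2 + 1 + 3 + 3 = 12 = |G|. So G has 6 conjugacy classes.

Answer: 6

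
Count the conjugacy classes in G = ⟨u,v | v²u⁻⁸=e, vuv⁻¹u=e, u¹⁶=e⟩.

The conjugacy classes (representative and size) are:
  [e] (size 1), [u] (size 2), [u¹⁴] (size 2), [u¹³] (size 2), [u¹²] (size 2), [u⁵] (size 2), [u¹⁰] (size 2), [u⁷] (size 2), [u⁸] (size 1), [v⁻¹] (size 8), [u⁷v⁻¹] (size 8).
Class equation: 1 + 2 + 2 + 2 + 2 + 2 + 2 + 2 + 1 + 8 + 8 = 32 = |G|. So G has 11 conjugacy classes.

Answer: 11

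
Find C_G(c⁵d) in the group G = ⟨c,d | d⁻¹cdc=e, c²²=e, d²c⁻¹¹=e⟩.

⟨c⁵d⟩ ⊆ C_G(c⁵d) since powers of c⁵d commute with c⁵d; so |C_G(c⁵d)| ≥ |⟨c⁵d⟩| = 4.
By orbit–stabilizer, |C_G(c⁵d)| = |G| / |conj. class of c⁵d| = 44 / 11 = 4.
The 4 elements commuting with c⁵d are {e, c¹¹, c⁵d, c⁵d⁻¹}.

Answer: {e, c¹¹, c⁵d, c⁵d⁻¹}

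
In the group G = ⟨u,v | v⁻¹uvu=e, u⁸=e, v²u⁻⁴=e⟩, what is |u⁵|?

Compute successive powers until reaching e:
  (u⁵)¹ = u⁵, (u⁵)² = u², (u⁵)³ = u⁷, (u⁵)⁴ = u⁴, (u⁵)⁵ = u, (u⁵)⁶ = u⁶, (u⁵)⁷ = u³, (u⁵)⁸ = e.
The smallest positive k with (u⁵)ᵏ = e is 8.

Answer: 8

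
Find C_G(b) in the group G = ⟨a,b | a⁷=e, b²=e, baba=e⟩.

⟨b⟩ ⊆ C_G(b) since powers of b commute with b; so |C_G(b)| ≥ |⟨b⟩| = 2.
By orbit–stabilizer, |C_G(b)| = |G| / |conj. class of b| = 14 / 7 = 2.
The 2 elements commuting with b are {e, b}.

Answer: {e, b}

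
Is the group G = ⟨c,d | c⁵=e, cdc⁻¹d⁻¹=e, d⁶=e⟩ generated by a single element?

|G| = 30. The element cd has order 30 (its powers give 30 distinct elements), so ⟨cd⟩ = G and G is cyclic.

Answer: Yes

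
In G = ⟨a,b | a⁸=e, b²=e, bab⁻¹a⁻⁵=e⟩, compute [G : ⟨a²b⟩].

First find ord(a²b) by computing successive powers:
  (a²b)¹ = a²b, (a²b)² = a⁴, (a²b)³ = a⁶b, (a²b)⁴ = e.
So |⟨a²b⟩| = ord(a²b) = 4. With |G| = 16, by Lagrange [G : ⟨a²b⟩] = 16/4 = 4.

Answer: 4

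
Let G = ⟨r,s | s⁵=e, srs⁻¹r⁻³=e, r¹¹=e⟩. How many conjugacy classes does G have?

The conjugacy classes (representative and size) are:
  [e] (size 1), [r³] (size 5), [r⁶] (size 5), [r⁷s] (size 11), [r⁹s²] (size 11), [r⁷s³] (size 11), [r⁷s⁴] (size 11).
Class equation: 1 + 5 + 5 + 11 + 11 + 11 + 11 = 55 = |G|. So G has 7 conjugacy classes.

Answer: 7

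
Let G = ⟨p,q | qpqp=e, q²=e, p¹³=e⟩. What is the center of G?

An element z ∈ Z(G) iff z commutes with every generator.
For example e is central: e·p = p = p·e; e·q = q = q·e.
Whereas p ∉ Z(G) since p·q = pq ≠ p¹²q = q·p.
Checking each of the 26 elements this way gives Z(G) = {e}, of order 1.

Answer: {e}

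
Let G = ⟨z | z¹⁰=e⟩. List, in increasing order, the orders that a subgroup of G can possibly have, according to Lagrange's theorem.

|G| = 10 = 2 · 5. By Lagrange's theorem the order of any subgroup divides 10; the divisors of 10 are 1, 2, 5, 10.

Answer: 1, 2, 5, 10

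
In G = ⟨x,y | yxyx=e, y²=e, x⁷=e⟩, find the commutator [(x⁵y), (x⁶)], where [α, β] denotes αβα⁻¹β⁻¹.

[(x⁵y), (x⁶)] = (x⁵y)·(x⁶)·(x⁵y)⁻¹·(x⁶)⁻¹.
  (x⁵y) · (x⁶) = x⁶y
  (x⁶y) · (x⁵y) = x
  x · x = x²

Answer: x²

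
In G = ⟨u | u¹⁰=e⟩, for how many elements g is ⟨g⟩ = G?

G is cyclic of order 10. An element generates G iff its order is 10, and a cyclic group of order 10 has exactly φ(10) = 4 such elements.

Answer: 4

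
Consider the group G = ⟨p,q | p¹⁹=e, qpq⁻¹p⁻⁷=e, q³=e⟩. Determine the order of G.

Enumerate words in the generators, reducing via the relations: the distinct elements are
  {e, p, q, pq, p², p³, p⁴, p⁵, p⁶, p⁷, p⁸, p⁹, q², pq², p²q, p³q, p¹², p¹³, p¹¹, p¹⁰, p¹⁴, p¹⁵, p¹⁶, p¹⁷, p¹⁸, p⁴q, p⁵q, p⁶q, p⁷q, p⁸q, p⁹q, p²q², p³q², p¹²q, p¹³q, p¹¹q, p¹⁰q, p¹⁴q, p¹⁵q, p¹⁶q, p¹⁷q, p¹⁸q, p⁴q², p⁵q², p⁶q², p⁷q², p⁸q², p⁹q², p¹²q², p¹³q², p¹¹q², p¹⁰q², p¹⁴q², p¹⁵q², p¹⁶q², p¹⁷q², p¹⁸q²}.
No further products give new elements, so |G| = 57.

Answer: 57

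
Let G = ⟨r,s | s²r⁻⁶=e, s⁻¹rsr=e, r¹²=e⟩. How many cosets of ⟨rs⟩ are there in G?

First find ord(rs) by computing successive powers:
  (rs)¹ = rs, (rs)² = r⁶, (rs)³ = rs⁻¹, (rs)⁴ = e.
So |⟨rs⟩| = ord(rs) = 4. With |G| = 24, by Lagrange [G : ⟨rs⟩] = 24/4 = 6.

Answer: 6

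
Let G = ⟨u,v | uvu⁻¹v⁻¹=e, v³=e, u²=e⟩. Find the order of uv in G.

Compute successive powers until reaching e:
  (uv)¹ = uv, (uv)² = v², (uv)³ = u, (uv)⁴ = v, (uv)⁵ = uv², (uv)⁶ = e.
The smallest positive k with (uv)ᵏ = e is 6.

Answer: 6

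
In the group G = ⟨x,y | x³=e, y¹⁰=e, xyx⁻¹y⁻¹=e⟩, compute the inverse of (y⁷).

The order of (y⁷) is 10 (smallest k with (y⁷)ᵏ = e), so (y⁷)⁻¹ = (y⁷)⁹ = y³.
Check: (y⁷) · (y³) → (y⁷) · y³ = e, giving e as required.

Answer: y³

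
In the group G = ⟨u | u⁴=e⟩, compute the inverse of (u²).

The order of (u²) is 2 (smallest k with (u²)ᵏ = e), so (u²)⁻¹ = (u²)¹ = u².
Check: (u²) · (u²) → (u²) · u² = e, giving e as required.

Answer: u²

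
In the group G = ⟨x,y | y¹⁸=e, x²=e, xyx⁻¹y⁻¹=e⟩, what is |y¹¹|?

Compute successive powers until reaching e:
  (y¹¹)¹ = y¹¹, (y¹¹)² = y⁴, (y¹¹)³ = y¹⁵, (y¹¹)⁴ = y⁸, (y¹¹)⁵ = y, (y¹¹)⁶ = y¹², (y¹¹)⁷ = y⁵, (y¹¹)⁸ = y¹⁶, (y¹¹)⁹ = y⁹, (y¹¹)¹⁰ = y², (y¹¹)¹¹ = y¹³, (y¹¹)¹² = y⁶, (y¹¹)¹³ = y¹⁷, (y¹¹)¹⁴ = y¹⁰, (y¹¹)¹⁵ = y³, (y¹¹)¹⁶ = y¹⁴, (y¹¹)¹⁷ = y⁷, (y¹¹)¹⁸ = e.
The smallest positive k with (y¹¹)ᵏ = e is 18.

Answer: 18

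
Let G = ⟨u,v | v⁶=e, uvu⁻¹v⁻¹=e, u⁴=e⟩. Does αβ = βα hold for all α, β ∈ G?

Each pair of generators commutes: u·v = uv = v·u. Since the generators pairwise commute, every element of G commutes with every other, so G is abelian.

Answer: Yes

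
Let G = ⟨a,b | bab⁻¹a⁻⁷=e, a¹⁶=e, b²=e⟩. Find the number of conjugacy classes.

The conjugacy classes (representative and size) are:
  [e] (size 1), [a] (size 2), [a¹⁴] (size 2), [a³] (size 2), [a⁴] (size 2), [a¹⁰] (size 2), [a⁸] (size 1), [a⁹] (size 2), [a¹¹] (size 2), [a¹⁰b] (size 8), [ab] (size 8).
Class equation: 1 + 2 + 2 + 2 + 2 + 2 + 1 + 2 + 2 + 8 + 8 = 32 = |G|. So G has 11 conjugacy classes.

Answer: 11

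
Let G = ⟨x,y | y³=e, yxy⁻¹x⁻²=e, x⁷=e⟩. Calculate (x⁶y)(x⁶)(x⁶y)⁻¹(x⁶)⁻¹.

[(x⁶y), (x⁶)] = (x⁶y)·(x⁶)·(x⁶y)⁻¹·(x⁶)⁻¹.
  (x⁶y) · (x⁶) = x⁴y
  (x⁴y) · (x⁴y²) = x⁵
  (x⁵) · x = x⁶

Answer: x⁶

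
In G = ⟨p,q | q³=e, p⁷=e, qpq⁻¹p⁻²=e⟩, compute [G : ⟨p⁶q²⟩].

First find ord(p⁶q²) by computing successive powers:
  (p⁶q²)¹ = p⁶q², (p⁶q²)² = p²q, (p⁶q²)³ = e.
So |⟨p⁶q²⟩| = ord(p⁶q²) = 3. With |G| = 21, by Lagrange [G : ⟨p⁶q²⟩] = 21/3 = 7.

Answer: 7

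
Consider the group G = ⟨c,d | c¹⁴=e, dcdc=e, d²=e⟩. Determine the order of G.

Enumerate words in the generators, reducing via the relations: the distinct elements are
  {c, d, e, cd, c², c³, c⁴, c⁵, c⁶, c⁷, c⁸, c⁹, c²d, c³d, c¹², c¹³, c¹¹, c¹⁰, c⁴d, c⁵d, c⁶d, c⁷d, c⁸d, c⁹d, c¹²d, c¹³d, c¹¹d, c¹⁰d}.
No further products give new elements, so |G| = 28.

Answer: 28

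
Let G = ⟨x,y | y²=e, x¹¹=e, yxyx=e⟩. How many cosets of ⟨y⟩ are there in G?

First find ord(y) by computing successive powers:
  y¹ = y, y² = e.
So |⟨y⟩| = ord(y) = 2. With |G| = 22, by Lagrange [G : ⟨y⟩] = 22/2 = 11.

Answer: 11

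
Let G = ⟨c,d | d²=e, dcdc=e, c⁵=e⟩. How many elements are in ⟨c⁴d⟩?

|⟨c⁴d⟩| equals the order of c⁴d. Compute successive powers until reaching e:
  (c⁴d)¹ = c⁴d, (c⁴d)² = e.
The smallest positive k with (c⁴d)ᵏ = e is 2, so |⟨c⁴d⟩| = 2.

Answer: 2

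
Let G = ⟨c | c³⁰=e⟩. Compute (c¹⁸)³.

Compute successive powers of (c¹⁸), reducing at each step:
  (c¹⁸)²: (c¹⁸) · c¹⁸ = c⁶
  (c¹⁸)³: (c⁶) · c¹⁸ = c²⁴

Answer: c²⁴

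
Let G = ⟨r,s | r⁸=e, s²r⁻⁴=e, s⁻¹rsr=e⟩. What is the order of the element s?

Compute successive powers until reaching e:
  s¹ = s, s² = r⁴, s³ = s⁻¹, s⁴ = e.
The smallest positive k with sᵏ = e is 4.

Answer: 4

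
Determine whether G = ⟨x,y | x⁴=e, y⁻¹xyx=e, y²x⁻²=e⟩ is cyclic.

Every cyclic group is abelian. But x·y = xy while y·x = xy⁻¹, so x·y ≠ y·x and G is not abelian. Hence G is not cyclic.

Answer: No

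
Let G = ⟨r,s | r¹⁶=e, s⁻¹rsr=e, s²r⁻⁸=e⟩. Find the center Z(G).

An element z ∈ Z(G) iff z commutes with every generator.
For example r⁸ is central: (r⁸)·r = r⁹ = r·(r⁸); (r⁸)·s = s⁻¹ = s·(r⁸).
Whereas r ∉ Z(G) since r·s = rs ≠ r⁷s⁻¹ = s·r.
Checking each of the 32 elements this way gives Z(G) = {e, r⁸}, of order 2.

Answer: {e, r⁸}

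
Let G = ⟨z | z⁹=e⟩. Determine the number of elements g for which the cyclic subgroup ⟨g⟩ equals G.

G is cyclic of order 9. An element generates G iff its order is 9, and a cyclic group of order 9 has exactly φ(9) = 6 such elements.

Answer: 6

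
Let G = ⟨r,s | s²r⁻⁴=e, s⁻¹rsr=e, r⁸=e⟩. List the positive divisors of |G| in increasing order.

|G| = 16 = 2⁴. By Lagrange's theorem the order of any subgroup divides 16; the divisors of 16 are 1, 2, 4, 8, 16.

Answer: 1, 2, 4, 8, 16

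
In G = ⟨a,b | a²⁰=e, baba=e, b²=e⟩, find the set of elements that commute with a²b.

⟨a²b⟩ ⊆ C_G(a²b) since powers of a²b commute with a²b; so |C_G(a²b)| ≥ |⟨a²b⟩| = 2.
By orbit–stabilizer, |C_G(a²b)| = |G| / |conj. class of a²b| = 40 / 10 = 4.
The 4 elements commuting with a²b are {e, a¹⁰, a²b, a¹²b}.

Answer: {e, a¹⁰, a²b, a¹²b}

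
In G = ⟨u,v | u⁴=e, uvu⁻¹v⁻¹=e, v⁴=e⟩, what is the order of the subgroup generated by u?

|⟨u⟩| equals the order of u. Compute successive powers until reaching e:
  u¹ = u, u² = u², u³ = u³, u⁴ = e.
The smallest positive k with uᵏ = e is 4, so |⟨u⟩| = 4.

Answer: 4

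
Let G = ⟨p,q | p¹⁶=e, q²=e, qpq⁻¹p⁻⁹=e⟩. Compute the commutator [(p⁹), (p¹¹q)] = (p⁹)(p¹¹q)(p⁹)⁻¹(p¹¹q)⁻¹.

[(p⁹), (p¹¹q)] = (p⁹)·(p¹¹q)·(p⁹)⁻¹·(p¹¹q)⁻¹.
  (p⁹) · (p¹¹q) = p⁴q
  (p⁴q) · (p⁷) = p³q
  (p³q) · (p¹³q) = p⁸

Answer: p⁸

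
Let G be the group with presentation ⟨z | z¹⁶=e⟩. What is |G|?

G is generated by a single element, so G is cyclic. The relator gives z¹⁶ = e and no smaller power is forced to be e, so the 16 powers {e, z, z², z³, z⁴, z⁵, z⁶, z⁷, z⁸, z⁹, z¹², z¹³, z¹¹, z¹⁰, z¹⁴, z¹⁵} are distinct. Hence |G| = 16.

Answer: 16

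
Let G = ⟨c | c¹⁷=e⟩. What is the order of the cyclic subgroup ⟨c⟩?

|⟨c⟩| equals the order of c. Compute successive powers until reaching e:
  c¹ = c, c² = c², c³ = c³, c⁴ = c⁴, c⁵ = c⁵, c⁶ = c⁶, c⁷ = c⁷, c⁸ = c⁸, c⁹ = c⁹, c¹⁰ = c¹⁰, c¹¹ = c¹¹, c¹² = c¹², c¹³ = c¹³, c¹⁴ = c¹⁴, c¹⁵ = c¹⁵, c¹⁶ = c¹⁶, c¹⁷ = e.
The smallest positive k with cᵏ = e is 17, so |⟨c⟩| = 17.

Answer: 17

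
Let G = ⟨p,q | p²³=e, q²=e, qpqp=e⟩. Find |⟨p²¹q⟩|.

|⟨p²¹q⟩| equals the order of p²¹q. Compute successive powers until reaching e:
  (p²¹q)¹ = p²¹q, (p²¹q)² = e.
The smallest positive k with (p²¹q)ᵏ = e is 2, so |⟨p²¹q⟩| = 2.

Answer: 2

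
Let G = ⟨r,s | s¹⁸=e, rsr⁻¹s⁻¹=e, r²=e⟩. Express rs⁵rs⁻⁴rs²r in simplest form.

Multiply left to right, reducing at each step:
  r · s⁵ = rs⁵
  (rs⁵) · r = s⁵
  (s⁵) · s⁻⁴ = s
  s · r = rs
  (rs) · s² = rs³
  (rs³) · r = s³

Answer: s³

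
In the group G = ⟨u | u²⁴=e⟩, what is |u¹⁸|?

Compute successive powers until reaching e:
  (u¹⁸)¹ = u¹⁸, (u¹⁸)² = u¹², (u¹⁸)³ = u⁶, (u¹⁸)⁴ = e.
The smallest positive k with (u¹⁸)ᵏ = e is 4.

Answer: 4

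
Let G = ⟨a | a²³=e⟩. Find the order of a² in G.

Compute successive powers until reaching e:
  (a²)¹ = a², (a²)² = a⁴, (a²)³ = a⁶, (a²)⁴ = a⁸, (a²)⁵ = a¹⁰, (a²)⁶ = a¹², (a²)⁷ = a¹⁴, (a²)⁸ = a¹⁶, (a²)⁹ = a¹⁸, (a²)¹⁰ = a²⁰, (a²)¹¹ = a²², (a²)¹² = a, (a²)¹³ = a³, (a²)¹⁴ = a⁵, (a²)¹⁵ = a⁷, (a²)¹⁶ = a⁹, (a²)¹⁷ = a¹¹, (a²)¹⁸ = a¹³, (a²)¹⁹ = a¹⁵, (a²)²⁰ = a¹⁷, (a²)²¹ = a¹⁹, (a²)²² = a²¹, (a²)²³ = e.
The smallest positive k with (a²)ᵏ = e is 23.

Answer: 23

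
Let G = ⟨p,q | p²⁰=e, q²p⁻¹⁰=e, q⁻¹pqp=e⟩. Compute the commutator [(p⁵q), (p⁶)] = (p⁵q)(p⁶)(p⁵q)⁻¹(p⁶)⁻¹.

[(p⁵q), (p⁶)] = (p⁵q)·(p⁶)·(p⁵q)⁻¹·(p⁶)⁻¹.
  (p⁵q) · (p⁶) = p⁹q⁻¹
  (p⁹q⁻¹) · (p⁵q⁻¹) = p¹⁴
  (p¹⁴) · (p¹⁴) = p⁸

Answer: p⁸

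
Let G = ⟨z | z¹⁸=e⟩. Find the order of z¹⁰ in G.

Compute successive powers until reaching e:
  (z¹⁰)¹ = z¹⁰, (z¹⁰)² = z², (z¹⁰)³ = z¹², (z¹⁰)⁴ = z⁴, (z¹⁰)⁵ = z¹⁴, (z¹⁰)⁶ = z⁶, (z¹⁰)⁷ = z¹⁶, (z¹⁰)⁸ = z⁸, (z¹⁰)⁹ = e.
The smallest positive k with (z¹⁰)ᵏ = e is 9.

Answer: 9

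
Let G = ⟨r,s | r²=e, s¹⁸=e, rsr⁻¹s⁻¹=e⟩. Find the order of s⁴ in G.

Compute successive powers until reaching e:
  (s⁴)¹ = s⁴, (s⁴)² = s⁸, (s⁴)³ = s¹², (s⁴)⁴ = s¹⁶, (s⁴)⁵ = s², (s⁴)⁶ = s⁶, (s⁴)⁷ = s¹⁰, (s⁴)⁸ = s¹⁴, (s⁴)⁹ = e.
The smallest positive k with (s⁴)ᵏ = e is 9.

Answer: 9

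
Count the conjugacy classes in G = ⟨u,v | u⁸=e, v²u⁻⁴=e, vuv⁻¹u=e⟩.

The conjugacy classes (representative and size) are:
  [e] (size 1), [u⁷] (size 2), [u²] (size 2), [u⁵] (size 2), [u⁴] (size 1), [u²v⁻¹] (size 4), [u³v] (size 4).
Class equation: 1 + 2 + 2 + 2 + 1 + 4 + 4 = 16 = |G|. So G has 7 conjugacy classes.

Answer: 7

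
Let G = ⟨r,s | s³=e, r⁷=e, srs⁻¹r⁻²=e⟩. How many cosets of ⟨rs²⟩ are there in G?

First find ord(rs²) by computing successive powers:
  (rs²)¹ = rs², (rs²)² = r⁵s, (rs²)³ = e.
So |⟨rs²⟩| = ord(rs²) = 3. With |G| = 21, by Lagrange [G : ⟨rs²⟩] = 21/3 = 7.

Answer: 7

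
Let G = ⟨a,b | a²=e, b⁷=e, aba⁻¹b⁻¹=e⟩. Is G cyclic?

|G| = 14. The element ab has order 14 (its powers give 14 distinct elements), so ⟨ab⟩ = G and G is cyclic.

Answer: Yes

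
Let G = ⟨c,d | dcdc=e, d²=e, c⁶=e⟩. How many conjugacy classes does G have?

The conjugacy classes (representative and size) are:
  [e] (size 1), [c⁵] (size 2), [c⁴] (size 2), [c³] (size 1), [d] (size 3), [c³d] (size 3).
Class equation: 1 + 2 + 2 + 1 + 3 + 3 = 12 = |G|. So G has 6 conjugacy classes.

Answer: 6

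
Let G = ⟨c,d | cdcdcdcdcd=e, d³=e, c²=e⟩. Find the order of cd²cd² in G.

Compute successive powers until reaching e:
  (cd²cd²)¹ = cd²cd², (cd²cd²)² = dc, (cd²cd²)³ = cd², (cd²cd²)⁴ = dcdc, (cd²cd²)⁵ = e.
The smallest positive k with (cd²cd²)ᵏ = e is 5.

Answer: 5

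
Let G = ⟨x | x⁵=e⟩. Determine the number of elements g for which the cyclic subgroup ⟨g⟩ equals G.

G is cyclic of order 5. An element generates G iff its order is 5, and a cyclic group of order 5 has exactly φ(5) = 4 such elements.

Answer: 4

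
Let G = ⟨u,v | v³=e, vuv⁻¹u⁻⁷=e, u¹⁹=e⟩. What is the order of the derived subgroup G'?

G' = [G, G] is generated by all commutators. The generator-pair commutators are: [u, v] = u¹³.
The subgroup they normally generate is {e, u, u², u³, u⁴, u⁵, u⁶, u⁷, u⁸, u⁹, u¹⁰, u¹¹, u¹², u¹³, u¹⁴, u¹⁵, u¹⁶, u¹⁷, u¹⁸}, of order 19.
Check: |G/G'| = 57/19 = 3 is the order of the abelianisation.

Answer: 19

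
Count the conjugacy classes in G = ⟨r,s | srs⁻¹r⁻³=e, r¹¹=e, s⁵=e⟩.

The conjugacy classes (representative and size) are:
  [e] (size 1), [r³] (size 5), [r⁶] (size 5), [r⁷s] (size 11), [r⁹s²] (size 11), [r⁷s³] (size 11), [r⁷s⁴] (size 11).
Class equation: 1 + 5 + 5 + 11 + 11 + 11 + 11 = 55 = |G|. So G has 7 conjugacy classes.

Answer: 7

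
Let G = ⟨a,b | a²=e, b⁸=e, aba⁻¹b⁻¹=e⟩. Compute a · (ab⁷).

Compute a · (ab⁷) by multiplying left to right and reducing via the relations at each step:
  a · a = e
  e · b⁷ = b⁷

Answer: b⁷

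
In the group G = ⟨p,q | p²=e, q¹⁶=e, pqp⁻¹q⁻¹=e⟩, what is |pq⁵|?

Compute successive powers until reaching e:
  (pq⁵)¹ = pq⁵, (pq⁵)² = q¹⁰, (pq⁵)³ = pq¹⁵, (pq⁵)⁴ = q⁴, (pq⁵)⁵ = pq⁹, (pq⁵)⁶ = q¹⁴, (pq⁵)⁷ = pq³, (pq⁵)⁸ = q⁸, (pq⁵)⁹ = pq¹³, (pq⁵)¹⁰ = q², (pq⁵)¹¹ = pq⁷, (pq⁵)¹² = q¹², (pq⁵)¹³ = pq, (pq⁵)¹⁴ = q⁶, (pq⁵)¹⁵ = pq¹¹, (pq⁵)¹⁶ = e.
The smallest positive k with (pq⁵)ᵏ = e is 16.

Answer: 16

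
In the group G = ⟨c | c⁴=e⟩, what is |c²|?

Compute successive powers until reaching e:
  (c²)¹ = c², (c²)² = e.
The smallest positive k with (c²)ᵏ = e is 2.

Answer: 2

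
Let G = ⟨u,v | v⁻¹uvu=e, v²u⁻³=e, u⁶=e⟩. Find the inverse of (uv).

The order of (uv) is 4 (smallest k with (uv)ᵏ = e), so (uv)⁻¹ = (uv)³ = uv⁻¹.
Check: (uv) · (uv⁻¹) → (uv) · u = v;   v · v⁻¹ = e, giving e as required.

Answer: uv⁻¹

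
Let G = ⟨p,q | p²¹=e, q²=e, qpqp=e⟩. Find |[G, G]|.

G' = [G, G] is generated by all commutators. The generator-pair commutators are: [p, q] = p².
The subgroup they normally generate is {e, p, p², p³, p⁴, p⁵, p⁶, p⁷, p⁸, p⁹, p¹⁰, p¹¹, p¹², p¹³, p¹⁴, p¹⁵, p¹⁶, p¹⁷, p¹⁸, p¹⁹, p²⁰}, of order 21.
Check: |G/G'| = 42/21 = 2 is the order of the abelianisation.

Answer: 21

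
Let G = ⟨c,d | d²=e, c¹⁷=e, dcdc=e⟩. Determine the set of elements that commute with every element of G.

An element z ∈ Z(G) iff z commutes with every generator.
For example e is central: e·c = c = c·e; e·d = d = d·e.
Whereas c ∉ Z(G) since c·d = cd ≠ c¹⁶d = d·c.
Checking each of the 34 elements this way gives Z(G) = {e}, of order 1.

Answer: {e}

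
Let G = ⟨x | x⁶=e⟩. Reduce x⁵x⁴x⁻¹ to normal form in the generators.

Multiply left to right, reducing at each step:
  (x⁵) · x⁴ = x³
  (x³) · x⁻¹ = x²

Answer: x²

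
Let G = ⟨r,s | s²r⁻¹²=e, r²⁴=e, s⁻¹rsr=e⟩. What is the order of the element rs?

Compute successive powers until reaching e:
  (rs)¹ = rs, (rs)² = r¹², (rs)³ = rs⁻¹, (rs)⁴ = e.
The smallest positive k with (rs)ᵏ = e is 4.

Answer: 4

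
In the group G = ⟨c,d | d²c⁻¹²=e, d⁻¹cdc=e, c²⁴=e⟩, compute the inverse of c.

The order of c is 24 (smallest k with cᵏ = e), so c⁻¹ = c²³ = c²³.
Check: c · (c²³) → c · c²³ = e, giving e as required.

Answer: c²³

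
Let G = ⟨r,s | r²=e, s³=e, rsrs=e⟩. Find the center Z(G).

An element z ∈ Z(G) iff z commutes with every generator.
For example e is central: e·r = r = r·e; e·s = s = s·e.
Whereas r ∉ Z(G) since r·s = rs ≠ rs² = s·r.
Checking each of the 6 elements this way gives Z(G) = {e}, of order 1.

Answer: {e}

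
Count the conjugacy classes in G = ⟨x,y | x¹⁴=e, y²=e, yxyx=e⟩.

The conjugacy classes (representative and size) are:
  [e] (size 1), [x¹³] (size 2), [x²] (size 2), [x³] (size 2), [x¹⁰] (size 2), [x⁵] (size 2), [x⁸] (size 2), [x⁷] (size 1), [x⁶y] (size 7), [x⁹y] (size 7).
Class equation: 1 + 2 + 2 + 2 + 2 + 2 + 2 + 1 + 7 + 7 = 28 = |G|. So G has 10 conjugacy classes.

Answer: 10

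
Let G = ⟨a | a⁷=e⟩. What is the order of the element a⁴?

Compute successive powers until reaching e:
  (a⁴)¹ = a⁴, (a⁴)² = a, (a⁴)³ = a⁵, (a⁴)⁴ = a², (a⁴)⁵ = a⁶, (a⁴)⁶ = a³, (a⁴)⁷ = e.
The smallest positive k with (a⁴)ᵏ = e is 7.

Answer: 7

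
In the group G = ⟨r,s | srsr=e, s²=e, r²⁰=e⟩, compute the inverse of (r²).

The order of (r²) is 10 (smallest k with (r²)ᵏ = e), so (r²)⁻¹ = (r²)⁹ = r¹⁸.
Check: (r²) · (r¹⁸) → (r²) · r¹⁸ = e, giving e as required.

Answer: r¹⁸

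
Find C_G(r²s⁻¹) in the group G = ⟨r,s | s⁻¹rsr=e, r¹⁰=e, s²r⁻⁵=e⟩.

⟨r²s⁻¹⟩ ⊆ C_G(r²s⁻¹) since powers of r²s⁻¹ commute with r²s⁻¹; so |C_G(r²s⁻¹)| ≥ |⟨r²s⁻¹⟩| = 4.
By orbit–stabilizer, |C_G(r²s⁻¹)| = |G| / |conj. class of r²s⁻¹| = 20 / 5 = 4.
The 4 elements commuting with r²s⁻¹ are {e, r⁵, r²s, r²s⁻¹}.

Answer: {e, r⁵, r²s, r²s⁻¹}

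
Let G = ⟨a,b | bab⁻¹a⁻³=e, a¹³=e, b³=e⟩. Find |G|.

Enumerate words in the generators, reducing via the relations: the distinct elements are
  {a, b, e, ab, a², a³, a⁴, a⁵, a⁶, a⁷, a⁸, a⁹, b², ab², a²b, a³b, a¹², a¹¹, a¹⁰, a⁴b, a⁵b, a⁶b, a⁷b, a⁸b, a⁹b, a²b², a³b², a¹²b, a¹¹b, a¹⁰b, a⁴b², a⁵b², a⁶b², a⁷b², a⁸b², a⁹b², a¹²b², a¹¹b², a¹⁰b²}.
No further products give new elements, so |G| = 39.

Answer: 39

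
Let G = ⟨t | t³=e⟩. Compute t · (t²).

Compute t · (t²) by multiplying left to right and reducing via the relations at each step:
  t · t² = e

Answer: e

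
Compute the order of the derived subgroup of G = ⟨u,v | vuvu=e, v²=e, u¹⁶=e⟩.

G' = [G, G] is generated by all commutators. The generator-pair commutators are: [u, v] = u².
The subgroup they normally generate is {e, u², u⁴, u⁶, u⁸, u¹⁰, u¹², u¹⁴}, of order 8.
Check: |G/G'| = 32/8 = 4 is the order of the abelianisation.

Answer: 8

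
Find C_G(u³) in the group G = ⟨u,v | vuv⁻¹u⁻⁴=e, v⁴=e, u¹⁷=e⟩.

⟨u³⟩ ⊆ C_G(u³) since powers of u³ commute with u³; so |C_G(u³)| ≥ |⟨u³⟩| = 17.
By orbit–stabilizer, |C_G(u³)| = |G| / |conj. class of u³| = 68 / 4 = 17.
The 17 elements commuting with u³ are {e, u, u², u³, u⁴, u⁵, u⁶, u⁷, u⁸, u⁹, u¹⁰, u¹¹, u¹², u¹³, u¹⁴, u¹⁵, u¹⁶}.

Answer: {e, u, u², u³, u⁴, u⁵, u⁶, u⁷, u⁸, u⁹, u¹⁰, u¹¹, u¹², u¹³, u¹⁴, u¹⁵, u¹⁶}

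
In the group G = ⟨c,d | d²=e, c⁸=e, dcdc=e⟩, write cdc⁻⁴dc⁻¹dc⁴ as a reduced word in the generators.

Multiply left to right, reducing at each step:
  c · d = cd
  (cd) · c⁻⁴ = c⁵d
  (c⁵d) · d = c⁵
  (c⁵) · c⁻¹ = c⁴
  (c⁴) · d = c⁴d
  (c⁴d) · c⁴ = d

Answer: d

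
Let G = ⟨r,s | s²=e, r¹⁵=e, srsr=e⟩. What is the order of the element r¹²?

Compute successive powers until reaching e:
  (r¹²)¹ = r¹², (r¹²)² = r⁹, (r¹²)³ = r⁶, (r¹²)⁴ = r³, (r¹²)⁵ = e.
The smallest positive k with (r¹²)ᵏ = e is 5.

Answer: 5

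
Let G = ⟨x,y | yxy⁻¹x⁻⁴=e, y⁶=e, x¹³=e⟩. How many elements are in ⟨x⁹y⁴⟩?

|⟨x⁹y⁴⟩| equals the order of x⁹y⁴. Compute successive powers until reaching e:
  (x⁹y⁴)¹ = x⁹y⁴, (x⁹y⁴)² = x¹²y², (x⁹y⁴)³ = e.
The smallest positive k with (x⁹y⁴)ᵏ = e is 3, so |⟨x⁹y⁴⟩| = 3.

Answer: 3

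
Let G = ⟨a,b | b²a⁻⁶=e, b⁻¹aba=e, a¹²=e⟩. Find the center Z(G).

An element z ∈ Z(G) iff z commutes with every generator.
For example a⁶ is central: (a⁶)·a = a⁷ = a·(a⁶); (a⁶)·b = b⁻¹ = b·(a⁶).
Whereas a ∉ Z(G) since a·b = ab ≠ a⁵b⁻¹ = b·a.
Checking each of the 24 elements this way gives Z(G) = {e, a⁶}, of order 2.

Answer: {e, a⁶}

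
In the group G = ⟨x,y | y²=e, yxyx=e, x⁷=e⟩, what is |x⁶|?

Compute successive powers until reaching e:
  (x⁶)¹ = x⁶, (x⁶)² = x⁵, (x⁶)³ = x⁴, (x⁶)⁴ = x³, (x⁶)⁵ = x², (x⁶)⁶ = x, (x⁶)⁷ = e.
The smallest positive k with (x⁶)ᵏ = e is 7.

Answer: 7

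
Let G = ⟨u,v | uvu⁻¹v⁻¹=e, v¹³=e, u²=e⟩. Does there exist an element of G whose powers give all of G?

|G| = 26. The element uv has order 26 (its powers give 26 distinct elements), so ⟨uv⟩ = G and G is cyclic.

Answer: Yes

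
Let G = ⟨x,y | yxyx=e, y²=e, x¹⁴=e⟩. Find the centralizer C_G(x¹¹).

⟨x¹¹⟩ ⊆ C_G(x¹¹) since powers of x¹¹ commute with x¹¹; so |C_G(x¹¹)| ≥ |⟨x¹¹⟩| = 14.
By orbit–stabilizer, |C_G(x¹¹)| = |G| / |conj. class of x¹¹| = 28 / 2 = 14.
The 14 elements commuting with x¹¹ are {e, x, x², x³, x⁴, x⁵, x⁶, x⁷, x⁸, x⁹, x¹⁰, x¹¹, x¹², x¹³}.

Answer: {e, x, x², x³, x⁴, x⁵, x⁶, x⁷, x⁸, x⁹, x¹⁰, x¹¹, x¹², x¹³}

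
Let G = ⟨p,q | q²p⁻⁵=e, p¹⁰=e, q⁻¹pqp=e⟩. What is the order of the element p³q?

Compute successive powers until reaching e:
  (p³q)¹ = p³q, (p³q)² = p⁵, (p³q)³ = p³q⁻¹, (p³q)⁴ = e.
The smallest positive k with (p³q)ᵏ = e is 4.

Answer: 4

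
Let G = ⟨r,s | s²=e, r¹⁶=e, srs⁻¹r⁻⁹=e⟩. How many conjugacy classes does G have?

The conjugacy classes (representative and size) are:
  [e] (size 1), [r⁹] (size 2), [r²] (size 1), [r³] (size 2), [r⁴] (size 1), [r¹³] (size 2), [r⁶] (size 1), [r¹⁵] (size 2), [r⁸] (size 1), [r¹⁰] (size 1), [r¹²] (size 1), [r¹⁴] (size 1), [s] (size 2), [rs] (size 2), [r²s] (size 2), [r¹¹s] (size 2), [r⁴s] (size 2), [r¹³s] (size 2), [r¹⁴s] (size 2), [r¹⁵s] (size 2).
Class equation: 1 + 2 + 1 + 2 + 1 + 2 + 1 + 2 + 1 + 1 + 1 + 1 + 2 + 2 + 2 + 2 + 2 + 2 + 2 + 2 = 32 = |G|. So G has 20 conjugacy classes.

Answer: 20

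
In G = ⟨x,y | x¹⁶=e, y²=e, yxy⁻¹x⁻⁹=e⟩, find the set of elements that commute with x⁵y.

⟨x⁵y⟩ ⊆ C_G(x⁵y) since powers of x⁵y commute with x⁵y; so |C_G(x⁵y)| ≥ |⟨x⁵y⟩| = 16.
By orbit–stabilizer, |C_G(x⁵y)| = |G| / |conj. class of x⁵y| = 32 / 2 = 16.
The 16 elements commuting with x⁵y are {e, x², x⁴, x⁶, x⁸, x¹⁰, x¹², x¹⁴, x⁹y, xy, x¹¹y, x³y, x¹³y, x⁵y, x¹⁵y, x⁷y}.

Answer: {e, x², x⁴, x⁶, x⁸, x¹⁰, x¹², x¹⁴, x⁹y, xy, x¹¹y, x³y, x¹³y, x⁵y, x¹⁵y, x⁷y}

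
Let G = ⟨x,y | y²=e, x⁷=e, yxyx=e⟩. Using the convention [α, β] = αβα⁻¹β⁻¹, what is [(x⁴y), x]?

[(x⁴y), x] = (x⁴y)·x·(x⁴y)⁻¹·x⁻¹.
  (x⁴y) · x = x³y
  (x³y) · (x⁴y) = x⁶
  (x⁶) · (x⁶) = x⁵

Answer: x⁵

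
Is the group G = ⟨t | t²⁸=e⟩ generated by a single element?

|G| = 28. The element t has order 28 (its powers give 28 distinct elements), so ⟨t⟩ = G and G is cyclic.

Answer: Yes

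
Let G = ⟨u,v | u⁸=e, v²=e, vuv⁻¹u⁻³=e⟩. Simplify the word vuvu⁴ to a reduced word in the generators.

Multiply left to right, reducing at each step:
  v · u = u³v
  (u³v) · v = u³
  (u³) · u⁴ = u⁷

Answer: u⁷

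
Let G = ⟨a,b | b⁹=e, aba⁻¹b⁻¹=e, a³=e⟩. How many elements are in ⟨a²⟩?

|⟨a²⟩| equals the order of a². Compute successive powers until reaching e:
  (a²)¹ = a², (a²)² = a, (a²)³ = e.
The smallest positive k with (a²)ᵏ = e is 3, so |⟨a²⟩| = 3.

Answer: 3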